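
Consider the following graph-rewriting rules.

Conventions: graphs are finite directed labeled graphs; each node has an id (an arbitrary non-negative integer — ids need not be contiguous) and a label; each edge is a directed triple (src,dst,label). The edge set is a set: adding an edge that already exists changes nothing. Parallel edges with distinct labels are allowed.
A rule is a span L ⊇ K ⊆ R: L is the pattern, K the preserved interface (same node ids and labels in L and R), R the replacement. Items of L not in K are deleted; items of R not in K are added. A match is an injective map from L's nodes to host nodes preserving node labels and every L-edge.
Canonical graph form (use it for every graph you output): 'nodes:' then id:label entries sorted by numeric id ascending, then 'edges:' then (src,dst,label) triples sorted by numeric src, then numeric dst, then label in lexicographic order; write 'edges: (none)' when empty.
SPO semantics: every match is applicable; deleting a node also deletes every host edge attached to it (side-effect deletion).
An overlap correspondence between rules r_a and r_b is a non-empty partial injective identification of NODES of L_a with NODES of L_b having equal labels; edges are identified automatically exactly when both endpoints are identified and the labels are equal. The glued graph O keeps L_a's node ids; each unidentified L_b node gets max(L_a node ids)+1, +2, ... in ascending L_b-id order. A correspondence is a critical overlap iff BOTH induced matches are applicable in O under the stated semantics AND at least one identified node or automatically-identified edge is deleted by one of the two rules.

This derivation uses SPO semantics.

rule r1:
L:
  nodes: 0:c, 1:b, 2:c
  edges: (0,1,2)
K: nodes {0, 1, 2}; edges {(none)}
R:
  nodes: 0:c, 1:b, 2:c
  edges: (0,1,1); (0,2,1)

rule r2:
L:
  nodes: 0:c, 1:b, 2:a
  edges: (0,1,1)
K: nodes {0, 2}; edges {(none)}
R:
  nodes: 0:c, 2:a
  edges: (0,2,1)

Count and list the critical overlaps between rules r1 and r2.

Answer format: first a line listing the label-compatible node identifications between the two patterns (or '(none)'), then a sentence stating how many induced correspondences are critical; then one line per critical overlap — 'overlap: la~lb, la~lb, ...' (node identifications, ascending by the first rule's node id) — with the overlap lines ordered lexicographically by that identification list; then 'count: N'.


label-compatible node identifications between L(r1) and L(r2): 0~0, 1~1, 2~0
3 of the induced correspondences are critical overlaps of r1 and r2.
overlap: 0~0, 1~1
overlap: 1~1
overlap: 1~1, 2~0
count: 3


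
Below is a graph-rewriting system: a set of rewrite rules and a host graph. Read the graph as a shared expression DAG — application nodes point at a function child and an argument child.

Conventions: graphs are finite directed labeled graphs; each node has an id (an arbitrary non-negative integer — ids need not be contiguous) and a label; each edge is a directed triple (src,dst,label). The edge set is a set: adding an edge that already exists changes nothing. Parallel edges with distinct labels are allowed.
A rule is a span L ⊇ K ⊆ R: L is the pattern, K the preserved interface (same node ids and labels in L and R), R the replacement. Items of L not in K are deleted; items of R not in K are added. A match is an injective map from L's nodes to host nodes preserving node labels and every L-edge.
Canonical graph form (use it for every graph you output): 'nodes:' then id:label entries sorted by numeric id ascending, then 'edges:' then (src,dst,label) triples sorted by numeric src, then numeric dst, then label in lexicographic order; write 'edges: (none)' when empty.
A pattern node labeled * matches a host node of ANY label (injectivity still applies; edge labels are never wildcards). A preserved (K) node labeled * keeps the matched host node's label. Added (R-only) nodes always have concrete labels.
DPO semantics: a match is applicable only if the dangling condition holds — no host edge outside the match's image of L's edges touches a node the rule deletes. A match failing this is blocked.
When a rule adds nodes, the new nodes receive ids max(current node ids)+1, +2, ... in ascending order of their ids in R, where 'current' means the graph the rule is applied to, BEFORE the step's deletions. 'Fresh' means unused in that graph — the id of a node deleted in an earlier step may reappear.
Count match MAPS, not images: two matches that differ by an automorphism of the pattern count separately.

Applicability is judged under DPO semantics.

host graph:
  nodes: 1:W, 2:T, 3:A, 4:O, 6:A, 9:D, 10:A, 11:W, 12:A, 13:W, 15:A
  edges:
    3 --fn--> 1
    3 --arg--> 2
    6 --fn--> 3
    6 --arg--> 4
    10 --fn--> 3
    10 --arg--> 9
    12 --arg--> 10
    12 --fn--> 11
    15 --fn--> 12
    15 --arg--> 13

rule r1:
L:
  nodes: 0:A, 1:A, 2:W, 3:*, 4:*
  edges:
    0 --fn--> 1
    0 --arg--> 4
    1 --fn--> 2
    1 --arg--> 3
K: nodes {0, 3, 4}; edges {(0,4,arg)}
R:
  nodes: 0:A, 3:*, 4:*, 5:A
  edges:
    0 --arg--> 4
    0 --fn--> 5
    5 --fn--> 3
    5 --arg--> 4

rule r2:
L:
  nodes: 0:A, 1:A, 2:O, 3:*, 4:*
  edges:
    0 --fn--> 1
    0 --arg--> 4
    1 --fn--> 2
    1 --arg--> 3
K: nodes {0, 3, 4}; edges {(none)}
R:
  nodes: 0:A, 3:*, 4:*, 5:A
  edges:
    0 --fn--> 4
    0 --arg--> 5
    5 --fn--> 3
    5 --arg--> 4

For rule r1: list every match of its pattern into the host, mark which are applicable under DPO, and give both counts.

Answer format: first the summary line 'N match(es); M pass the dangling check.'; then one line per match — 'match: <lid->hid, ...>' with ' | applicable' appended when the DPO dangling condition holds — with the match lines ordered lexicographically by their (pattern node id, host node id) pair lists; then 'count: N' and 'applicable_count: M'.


3 match(es); 1 pass the dangling check.
match: 0->6, 1->3, 2->1, 3->2, 4->4
match: 0->10, 1->3, 2->1, 3->2, 4->9
match: 0->15, 1->12, 2->11, 3->10, 4->13 | applicable
count: 3
applicable_count: 1


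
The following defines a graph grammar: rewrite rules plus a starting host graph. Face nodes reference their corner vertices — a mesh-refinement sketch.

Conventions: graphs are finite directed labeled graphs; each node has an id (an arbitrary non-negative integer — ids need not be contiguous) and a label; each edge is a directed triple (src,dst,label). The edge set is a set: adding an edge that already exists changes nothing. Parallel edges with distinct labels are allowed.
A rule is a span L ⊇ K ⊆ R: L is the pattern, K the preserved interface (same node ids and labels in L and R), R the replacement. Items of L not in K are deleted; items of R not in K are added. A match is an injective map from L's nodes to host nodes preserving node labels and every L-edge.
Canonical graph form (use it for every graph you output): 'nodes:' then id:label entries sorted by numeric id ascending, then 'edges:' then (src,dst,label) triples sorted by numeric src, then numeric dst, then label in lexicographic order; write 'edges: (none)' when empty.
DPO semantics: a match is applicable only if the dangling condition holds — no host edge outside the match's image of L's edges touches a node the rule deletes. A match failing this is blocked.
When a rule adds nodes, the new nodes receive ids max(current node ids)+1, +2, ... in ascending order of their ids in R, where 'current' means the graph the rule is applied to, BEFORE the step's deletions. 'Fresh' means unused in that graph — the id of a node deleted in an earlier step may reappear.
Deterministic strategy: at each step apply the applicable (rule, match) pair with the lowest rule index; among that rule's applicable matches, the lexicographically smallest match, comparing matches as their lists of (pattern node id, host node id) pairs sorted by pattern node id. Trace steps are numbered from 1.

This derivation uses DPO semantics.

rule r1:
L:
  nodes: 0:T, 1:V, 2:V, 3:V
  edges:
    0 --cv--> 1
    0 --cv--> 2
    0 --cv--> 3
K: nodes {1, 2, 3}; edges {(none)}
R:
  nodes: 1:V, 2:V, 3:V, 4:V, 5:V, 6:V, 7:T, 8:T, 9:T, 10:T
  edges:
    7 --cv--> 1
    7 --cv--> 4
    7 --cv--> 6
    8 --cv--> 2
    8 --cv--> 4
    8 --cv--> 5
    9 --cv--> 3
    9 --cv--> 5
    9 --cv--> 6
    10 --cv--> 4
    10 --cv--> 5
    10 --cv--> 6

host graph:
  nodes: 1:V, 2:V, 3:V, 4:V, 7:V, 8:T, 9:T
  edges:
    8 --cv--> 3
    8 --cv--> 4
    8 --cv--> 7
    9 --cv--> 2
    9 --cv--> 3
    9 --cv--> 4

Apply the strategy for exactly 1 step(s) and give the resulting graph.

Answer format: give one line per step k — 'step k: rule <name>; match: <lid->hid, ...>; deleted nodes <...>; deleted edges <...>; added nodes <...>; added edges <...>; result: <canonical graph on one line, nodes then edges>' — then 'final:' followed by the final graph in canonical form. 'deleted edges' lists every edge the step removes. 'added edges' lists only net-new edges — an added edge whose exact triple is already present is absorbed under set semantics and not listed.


step 1: rule r1; match: 0->8, 1->3, 2->4, 3->7; deleted nodes 8; deleted edges (8,3,cv); (8,4,cv); (8,7,cv); added nodes 10, 11, 12, 13, 14, 15, 16; added edges (13,3,cv); (13,10,cv); (13,12,cv); (14,4,cv); (14,10,cv); (14,11,cv); (15,7,cv); (15,11,cv); (15,12,cv); (16,10,cv); (16,11,cv); (16,12,cv); result: nodes: 1:V, 2:V, 3:V, 4:V, 7:V, 9:T, 10:V, 11:V, 12:V, 13:T, 14:T, 15:T, 16:T edges: (9,2,cv); (9,3,cv); (9,4,cv); (13,3,cv); (13,10,cv); (13,12,cv); (14,4,cv); (14,10,cv); (14,11,cv); (15,7,cv); (15,11,cv); (15,12,cv); (16,10,cv); (16,11,cv); (16,12,cv)
final:
nodes: 1:V, 2:V, 3:V, 4:V, 7:V, 9:T, 10:V, 11:V, 12:V, 13:T, 14:T, 15:T, 16:T
edges: (9,2,cv); (9,3,cv); (9,4,cv); (13,3,cv); (13,10,cv); (13,12,cv); (14,4,cv); (14,10,cv); (14,11,cv); (15,7,cv); (15,11,cv); (15,12,cv); (16,10,cv); (16,11,cv); (16,12,cv)


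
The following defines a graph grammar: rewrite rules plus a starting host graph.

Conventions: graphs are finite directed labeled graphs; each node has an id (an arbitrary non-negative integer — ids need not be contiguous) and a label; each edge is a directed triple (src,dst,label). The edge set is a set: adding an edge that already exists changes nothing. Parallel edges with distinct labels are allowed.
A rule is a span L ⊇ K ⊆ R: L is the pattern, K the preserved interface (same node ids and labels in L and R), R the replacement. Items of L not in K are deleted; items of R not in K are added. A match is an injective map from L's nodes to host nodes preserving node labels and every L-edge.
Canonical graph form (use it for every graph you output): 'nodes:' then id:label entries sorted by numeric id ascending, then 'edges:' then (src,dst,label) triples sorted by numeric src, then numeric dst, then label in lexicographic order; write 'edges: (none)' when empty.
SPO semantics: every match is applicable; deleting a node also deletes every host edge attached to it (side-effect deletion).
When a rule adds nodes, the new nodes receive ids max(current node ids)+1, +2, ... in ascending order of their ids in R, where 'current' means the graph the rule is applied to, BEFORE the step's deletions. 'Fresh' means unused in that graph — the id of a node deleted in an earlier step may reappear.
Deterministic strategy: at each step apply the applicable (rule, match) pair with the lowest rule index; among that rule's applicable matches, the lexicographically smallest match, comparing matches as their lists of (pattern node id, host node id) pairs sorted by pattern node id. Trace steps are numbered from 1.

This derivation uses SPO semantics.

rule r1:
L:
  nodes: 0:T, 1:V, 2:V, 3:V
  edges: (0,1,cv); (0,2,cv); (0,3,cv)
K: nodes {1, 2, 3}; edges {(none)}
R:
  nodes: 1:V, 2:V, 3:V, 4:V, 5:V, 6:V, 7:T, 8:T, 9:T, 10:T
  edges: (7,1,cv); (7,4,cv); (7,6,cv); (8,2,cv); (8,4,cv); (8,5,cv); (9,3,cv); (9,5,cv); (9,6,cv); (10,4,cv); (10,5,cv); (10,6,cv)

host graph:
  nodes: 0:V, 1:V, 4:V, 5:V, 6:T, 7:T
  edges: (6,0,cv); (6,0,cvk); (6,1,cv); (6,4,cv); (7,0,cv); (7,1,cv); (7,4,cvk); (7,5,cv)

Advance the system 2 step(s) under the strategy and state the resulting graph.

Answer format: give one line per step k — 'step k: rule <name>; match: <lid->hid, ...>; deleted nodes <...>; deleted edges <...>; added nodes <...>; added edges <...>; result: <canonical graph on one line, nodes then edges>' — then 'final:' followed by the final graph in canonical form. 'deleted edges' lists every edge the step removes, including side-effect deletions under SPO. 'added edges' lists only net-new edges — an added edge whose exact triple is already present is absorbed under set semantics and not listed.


step 1: rule r1; match: 0->6, 1->0, 2->1, 3->4; deleted nodes 6; deleted edges (6,0,cv); (6,0,cvk); (6,1,cv); (6,4,cv); added nodes 8, 9, 10, 11, 12, 13, 14; added edges (11,0,cv); (11,8,cv); (11,10,cv); (12,1,cv); (12,8,cv); (12,9,cv); (13,4,cv); (13,9,cv); (13,10,cv); (14,8,cv); (14,9,cv); (14,10,cv); result: nodes: 0:V, 1:V, 4:V, 5:V, 7:T, 8:V, 9:V, 10:V, 11:T, 12:T, 13:T, 14:T edges: (7,0,cv); (7,1,cv); (7,4,cvk); (7,5,cv); (11,0,cv); (11,8,cv); (11,10,cv); (12,1,cv); (12,8,cv); (12,9,cv); (13,4,cv); (13,9,cv); (13,10,cv); (14,8,cv); (14,9,cv); (14,10,cv)
step 2: rule r1; match: 0->7, 1->0, 2->1, 3->5; deleted nodes 7; deleted edges (7,0,cv); (7,1,cv); (7,4,cvk); (7,5,cv); added nodes 15, 16, 17, 18, 19, 20, 21; added edges (18,0,cv); (18,15,cv); (18,17,cv); (19,1,cv); (19,15,cv); (19,16,cv); (20,5,cv); (20,16,cv); (20,17,cv); (21,15,cv); (21,16,cv); (21,17,cv); result: nodes: 0:V, 1:V, 4:V, 5:V, 8:V, 9:V, 10:V, 11:T, 12:T, 13:T, 14:T, 15:V, 16:V, 17:V, 18:T, 19:T, 20:T, 21:T edges: (11,0,cv); (11,8,cv); (11,10,cv); (12,1,cv); (12,8,cv); (12,9,cv); (13,4,cv); (13,9,cv); (13,10,cv); (14,8,cv); (14,9,cv); (14,10,cv); (18,0,cv); (18,15,cv); (18,17,cv); (19,1,cv); (19,15,cv); (19,16,cv); (20,5,cv); (20,16,cv); (20,17,cv); (21,15,cv); (21,16,cv); (21,17,cv)
final:
nodes: 0:V, 1:V, 4:V, 5:V, 8:V, 9:V, 10:V, 11:T, 12:T, 13:T, 14:T, 15:V, 16:V, 17:V, 18:T, 19:T, 20:T, 21:T
edges: (11,0,cv); (11,8,cv); (11,10,cv); (12,1,cv); (12,8,cv); (12,9,cv); (13,4,cv); (13,9,cv); (13,10,cv); (14,8,cv); (14,9,cv); (14,10,cv); (18,0,cv); (18,15,cv); (18,17,cv); (19,1,cv); (19,15,cv); (19,16,cv); (20,5,cv); (20,16,cv); (20,17,cv); (21,15,cv); (21,16,cv); (21,17,cv)


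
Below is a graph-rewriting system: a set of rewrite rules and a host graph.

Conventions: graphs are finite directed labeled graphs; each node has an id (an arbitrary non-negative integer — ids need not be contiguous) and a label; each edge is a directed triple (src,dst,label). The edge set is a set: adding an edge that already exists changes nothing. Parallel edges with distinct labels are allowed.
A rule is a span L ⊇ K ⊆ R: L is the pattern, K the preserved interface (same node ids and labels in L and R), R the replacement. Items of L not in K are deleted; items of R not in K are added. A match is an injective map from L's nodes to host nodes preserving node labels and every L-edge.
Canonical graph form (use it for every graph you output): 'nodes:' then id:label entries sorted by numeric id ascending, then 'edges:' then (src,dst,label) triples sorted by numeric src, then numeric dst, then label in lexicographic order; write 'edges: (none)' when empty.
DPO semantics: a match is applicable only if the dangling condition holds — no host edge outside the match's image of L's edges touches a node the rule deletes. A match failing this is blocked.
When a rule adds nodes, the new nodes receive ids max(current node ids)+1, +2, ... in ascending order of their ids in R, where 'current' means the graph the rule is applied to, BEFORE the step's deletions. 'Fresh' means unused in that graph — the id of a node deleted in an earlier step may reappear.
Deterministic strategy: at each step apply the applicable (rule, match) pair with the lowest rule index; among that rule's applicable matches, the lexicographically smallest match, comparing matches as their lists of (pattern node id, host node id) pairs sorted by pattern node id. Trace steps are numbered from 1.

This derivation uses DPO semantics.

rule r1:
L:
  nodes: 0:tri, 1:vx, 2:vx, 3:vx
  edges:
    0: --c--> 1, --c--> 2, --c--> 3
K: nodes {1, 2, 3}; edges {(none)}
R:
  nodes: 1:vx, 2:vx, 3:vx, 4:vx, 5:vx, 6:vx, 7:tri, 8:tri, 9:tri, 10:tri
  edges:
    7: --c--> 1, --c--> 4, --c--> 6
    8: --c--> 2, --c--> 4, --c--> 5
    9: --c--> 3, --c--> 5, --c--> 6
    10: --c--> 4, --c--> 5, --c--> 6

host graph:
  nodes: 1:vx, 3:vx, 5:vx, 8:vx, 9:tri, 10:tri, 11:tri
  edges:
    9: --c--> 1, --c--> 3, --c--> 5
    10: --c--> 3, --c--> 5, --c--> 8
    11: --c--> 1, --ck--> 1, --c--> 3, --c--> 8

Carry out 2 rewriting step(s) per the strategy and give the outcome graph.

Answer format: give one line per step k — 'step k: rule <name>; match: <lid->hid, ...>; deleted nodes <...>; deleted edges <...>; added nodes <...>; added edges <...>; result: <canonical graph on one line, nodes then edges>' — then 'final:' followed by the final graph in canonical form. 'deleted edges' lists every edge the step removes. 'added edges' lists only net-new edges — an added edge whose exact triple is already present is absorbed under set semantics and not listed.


step 1: rule r1; match: 0->9, 1->1, 2->3, 3->5; deleted nodes 9; deleted edges (9,1,c); (9,3,c); (9,5,c); added nodes 12, 13, 14, 15, 16, 17, 18; added edges (15,1,c); (15,12,c); (15,14,c); (16,3,c); (16,12,c); (16,13,c); (17,5,c); (17,13,c); (17,14,c); (18,12,c); (18,13,c); (18,14,c); result: nodes: 1:vx, 3:vx, 5:vx, 8:vx, 10:tri, 11:tri, 12:vx, 13:vx, 14:vx, 15:tri, 16:tri, 17:tri, 18:tri edges: (10,3,c); (10,5,c); (10,8,c); (11,1,c); (11,1,ck); (11,3,c); (11,8,c); (15,1,c); (15,12,c); (15,14,c); (16,3,c); (16,12,c); (16,13,c); (17,5,c); (17,13,c); (17,14,c); (18,12,c); (18,13,c); (18,14,c)
step 2: rule r1; match: 0->10, 1->3, 2->5, 3->8; deleted nodes 10; deleted edges (10,3,c); (10,5,c); (10,8,c); added nodes 19, 20, 21, 22, 23, 24, 25; added edges (22,3,c); (22,19,c); (22,21,c); (23,5,c); (23,19,c); (23,20,c); (24,8,c); (24,20,c); (24,21,c); (25,19,c); (25,20,c); (25,21,c); result: nodes: 1:vx, 3:vx, 5:vx, 8:vx, 11:tri, 12:vx, 13:vx, 14:vx, 15:tri, 16:tri, 17:tri, 18:tri, 19:vx, 20:vx, 21:vx, 22:tri, 23:tri, 24:tri, 25:tri edges: (11,1,c); (11,1,ck); (11,3,c); (11,8,c); (15,1,c); (15,12,c); (15,14,c); (16,3,c); (16,12,c); (16,13,c); (17,5,c); (17,13,c); (17,14,c); (18,12,c); (18,13,c); (18,14,c); (22,3,c); (22,19,c); (22,21,c); (23,5,c); (23,19,c); (23,20,c); (24,8,c); (24,20,c); (24,21,c); (25,19,c); (25,20,c); (25,21,c)
final:
nodes: 1:vx, 3:vx, 5:vx, 8:vx, 11:tri, 12:vx, 13:vx, 14:vx, 15:tri, 16:tri, 17:tri, 18:tri, 19:vx, 20:vx, 21:vx, 22:tri, 23:tri, 24:tri, 25:tri
edges: (11,1,c); (11,1,ck); (11,3,c); (11,8,c); (15,1,c); (15,12,c); (15,14,c); (16,3,c); (16,12,c); (16,13,c); (17,5,c); (17,13,c); (17,14,c); (18,12,c); (18,13,c); (18,14,c); (22,3,c); (22,19,c); (22,21,c); (23,5,c); (23,19,c); (23,20,c); (24,8,c); (24,20,c); (24,21,c); (25,19,c); (25,20,c); (25,21,c)


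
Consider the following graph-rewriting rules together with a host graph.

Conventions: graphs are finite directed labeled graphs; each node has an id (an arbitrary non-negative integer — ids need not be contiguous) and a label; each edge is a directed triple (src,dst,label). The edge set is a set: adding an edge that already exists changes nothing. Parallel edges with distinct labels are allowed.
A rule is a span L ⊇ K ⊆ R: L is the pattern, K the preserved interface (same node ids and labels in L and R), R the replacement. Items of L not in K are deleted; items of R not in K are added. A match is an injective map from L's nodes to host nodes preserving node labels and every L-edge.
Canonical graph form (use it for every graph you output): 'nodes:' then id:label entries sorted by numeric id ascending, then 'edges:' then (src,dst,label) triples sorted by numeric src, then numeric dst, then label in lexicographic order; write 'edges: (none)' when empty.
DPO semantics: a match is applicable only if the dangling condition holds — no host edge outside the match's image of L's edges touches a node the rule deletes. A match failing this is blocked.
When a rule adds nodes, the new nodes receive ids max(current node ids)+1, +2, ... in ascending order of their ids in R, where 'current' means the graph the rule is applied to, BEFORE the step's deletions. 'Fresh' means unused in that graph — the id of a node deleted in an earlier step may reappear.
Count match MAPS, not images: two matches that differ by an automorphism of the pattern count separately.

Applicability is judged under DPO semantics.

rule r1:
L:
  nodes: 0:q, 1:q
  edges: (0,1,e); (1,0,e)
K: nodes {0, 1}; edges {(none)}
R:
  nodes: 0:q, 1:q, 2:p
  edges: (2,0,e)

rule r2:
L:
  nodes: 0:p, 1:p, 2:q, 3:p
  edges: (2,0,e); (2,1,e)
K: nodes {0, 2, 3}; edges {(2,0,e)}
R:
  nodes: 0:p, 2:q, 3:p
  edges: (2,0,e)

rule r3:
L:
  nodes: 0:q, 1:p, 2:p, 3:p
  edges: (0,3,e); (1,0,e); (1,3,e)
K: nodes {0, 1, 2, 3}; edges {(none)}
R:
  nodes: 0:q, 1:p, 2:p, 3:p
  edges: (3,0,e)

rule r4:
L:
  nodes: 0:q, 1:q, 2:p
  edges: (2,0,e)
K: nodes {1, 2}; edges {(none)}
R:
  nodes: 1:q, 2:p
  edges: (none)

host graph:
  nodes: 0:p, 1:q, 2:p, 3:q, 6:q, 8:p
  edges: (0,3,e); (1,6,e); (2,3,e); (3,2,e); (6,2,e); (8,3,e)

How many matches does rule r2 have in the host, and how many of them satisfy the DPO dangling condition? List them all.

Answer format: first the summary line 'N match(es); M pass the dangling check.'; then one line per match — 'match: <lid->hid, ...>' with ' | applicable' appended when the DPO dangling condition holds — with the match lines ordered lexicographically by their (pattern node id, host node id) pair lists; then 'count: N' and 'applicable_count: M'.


0 match(es); 0 pass the dangling check.
count: 0
applicable_count: 0


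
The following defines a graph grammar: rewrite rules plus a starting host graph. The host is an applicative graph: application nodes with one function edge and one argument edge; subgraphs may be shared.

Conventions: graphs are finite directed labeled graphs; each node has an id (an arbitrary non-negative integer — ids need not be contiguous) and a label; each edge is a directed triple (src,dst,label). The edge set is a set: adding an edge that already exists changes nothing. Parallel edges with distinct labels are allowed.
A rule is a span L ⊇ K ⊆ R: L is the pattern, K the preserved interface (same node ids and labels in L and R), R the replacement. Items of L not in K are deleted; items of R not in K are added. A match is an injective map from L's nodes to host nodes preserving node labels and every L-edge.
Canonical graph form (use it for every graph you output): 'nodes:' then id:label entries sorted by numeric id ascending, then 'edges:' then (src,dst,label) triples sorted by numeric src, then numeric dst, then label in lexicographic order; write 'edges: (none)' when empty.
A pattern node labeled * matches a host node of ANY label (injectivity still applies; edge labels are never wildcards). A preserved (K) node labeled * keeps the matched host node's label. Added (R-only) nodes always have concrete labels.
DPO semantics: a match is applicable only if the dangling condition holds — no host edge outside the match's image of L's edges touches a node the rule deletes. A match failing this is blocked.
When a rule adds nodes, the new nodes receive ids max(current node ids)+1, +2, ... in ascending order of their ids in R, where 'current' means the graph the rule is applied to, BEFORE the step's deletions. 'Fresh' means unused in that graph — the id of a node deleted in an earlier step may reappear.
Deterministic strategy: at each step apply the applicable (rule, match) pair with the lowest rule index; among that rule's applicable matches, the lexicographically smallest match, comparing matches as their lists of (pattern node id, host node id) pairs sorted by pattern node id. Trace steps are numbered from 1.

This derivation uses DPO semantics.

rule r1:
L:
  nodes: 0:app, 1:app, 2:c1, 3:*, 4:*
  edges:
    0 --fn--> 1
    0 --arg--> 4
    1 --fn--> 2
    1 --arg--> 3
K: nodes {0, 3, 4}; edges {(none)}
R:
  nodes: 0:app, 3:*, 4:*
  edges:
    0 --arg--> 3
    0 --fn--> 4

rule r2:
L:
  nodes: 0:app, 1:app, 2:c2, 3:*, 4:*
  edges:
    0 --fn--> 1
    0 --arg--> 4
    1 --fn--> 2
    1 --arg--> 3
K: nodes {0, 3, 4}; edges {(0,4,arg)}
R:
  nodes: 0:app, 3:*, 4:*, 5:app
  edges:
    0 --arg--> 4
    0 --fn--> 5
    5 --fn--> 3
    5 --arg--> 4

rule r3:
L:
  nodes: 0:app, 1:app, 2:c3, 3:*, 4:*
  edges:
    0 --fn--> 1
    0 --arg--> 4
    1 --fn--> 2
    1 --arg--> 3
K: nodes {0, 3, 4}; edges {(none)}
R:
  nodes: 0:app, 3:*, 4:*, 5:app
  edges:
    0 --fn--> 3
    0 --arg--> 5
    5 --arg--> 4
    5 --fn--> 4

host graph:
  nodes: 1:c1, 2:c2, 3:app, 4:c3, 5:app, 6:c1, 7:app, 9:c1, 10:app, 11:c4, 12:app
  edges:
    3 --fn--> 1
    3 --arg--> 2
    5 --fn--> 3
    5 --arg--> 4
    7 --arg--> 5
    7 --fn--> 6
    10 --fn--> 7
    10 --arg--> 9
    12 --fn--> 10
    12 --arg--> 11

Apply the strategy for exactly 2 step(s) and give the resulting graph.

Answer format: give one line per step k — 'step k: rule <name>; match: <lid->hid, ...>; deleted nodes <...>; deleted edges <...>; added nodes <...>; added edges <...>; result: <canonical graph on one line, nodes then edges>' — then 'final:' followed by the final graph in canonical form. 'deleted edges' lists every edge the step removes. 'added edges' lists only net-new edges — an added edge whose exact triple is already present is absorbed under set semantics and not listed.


step 1: rule r1; match: 0->5, 1->3, 2->1, 3->2, 4->4; deleted nodes 1, 3; deleted edges (3,1,fn); (3,2,arg); (5,3,fn); (5,4,arg); added nodes (none); added edges (5,2,arg); (5,4,fn); result: nodes: 2:c2, 4:c3, 5:app, 6:c1, 7:app, 9:c1, 10:app, 11:c4, 12:app edges: (5,2,arg); (5,4,fn); (7,5,arg); (7,6,fn); (10,7,fn); (10,9,arg); (12,10,fn); (12,11,arg)
step 2: rule r1; match: 0->10, 1->7, 2->6, 3->5, 4->9; deleted nodes 6, 7; deleted edges (7,5,arg); (7,6,fn); (10,7,fn); (10,9,arg); added nodes (none); added edges (10,5,arg); (10,9,fn); result: nodes: 2:c2, 4:c3, 5:app, 9:c1, 10:app, 11:c4, 12:app edges: (5,2,arg); (5,4,fn); (10,5,arg); (10,9,fn); (12,10,fn); (12,11,arg)
final:
nodes: 2:c2, 4:c3, 5:app, 9:c1, 10:app, 11:c4, 12:app
edges: (5,2,arg); (5,4,fn); (10,5,arg); (10,9,fn); (12,10,fn); (12,11,arg)


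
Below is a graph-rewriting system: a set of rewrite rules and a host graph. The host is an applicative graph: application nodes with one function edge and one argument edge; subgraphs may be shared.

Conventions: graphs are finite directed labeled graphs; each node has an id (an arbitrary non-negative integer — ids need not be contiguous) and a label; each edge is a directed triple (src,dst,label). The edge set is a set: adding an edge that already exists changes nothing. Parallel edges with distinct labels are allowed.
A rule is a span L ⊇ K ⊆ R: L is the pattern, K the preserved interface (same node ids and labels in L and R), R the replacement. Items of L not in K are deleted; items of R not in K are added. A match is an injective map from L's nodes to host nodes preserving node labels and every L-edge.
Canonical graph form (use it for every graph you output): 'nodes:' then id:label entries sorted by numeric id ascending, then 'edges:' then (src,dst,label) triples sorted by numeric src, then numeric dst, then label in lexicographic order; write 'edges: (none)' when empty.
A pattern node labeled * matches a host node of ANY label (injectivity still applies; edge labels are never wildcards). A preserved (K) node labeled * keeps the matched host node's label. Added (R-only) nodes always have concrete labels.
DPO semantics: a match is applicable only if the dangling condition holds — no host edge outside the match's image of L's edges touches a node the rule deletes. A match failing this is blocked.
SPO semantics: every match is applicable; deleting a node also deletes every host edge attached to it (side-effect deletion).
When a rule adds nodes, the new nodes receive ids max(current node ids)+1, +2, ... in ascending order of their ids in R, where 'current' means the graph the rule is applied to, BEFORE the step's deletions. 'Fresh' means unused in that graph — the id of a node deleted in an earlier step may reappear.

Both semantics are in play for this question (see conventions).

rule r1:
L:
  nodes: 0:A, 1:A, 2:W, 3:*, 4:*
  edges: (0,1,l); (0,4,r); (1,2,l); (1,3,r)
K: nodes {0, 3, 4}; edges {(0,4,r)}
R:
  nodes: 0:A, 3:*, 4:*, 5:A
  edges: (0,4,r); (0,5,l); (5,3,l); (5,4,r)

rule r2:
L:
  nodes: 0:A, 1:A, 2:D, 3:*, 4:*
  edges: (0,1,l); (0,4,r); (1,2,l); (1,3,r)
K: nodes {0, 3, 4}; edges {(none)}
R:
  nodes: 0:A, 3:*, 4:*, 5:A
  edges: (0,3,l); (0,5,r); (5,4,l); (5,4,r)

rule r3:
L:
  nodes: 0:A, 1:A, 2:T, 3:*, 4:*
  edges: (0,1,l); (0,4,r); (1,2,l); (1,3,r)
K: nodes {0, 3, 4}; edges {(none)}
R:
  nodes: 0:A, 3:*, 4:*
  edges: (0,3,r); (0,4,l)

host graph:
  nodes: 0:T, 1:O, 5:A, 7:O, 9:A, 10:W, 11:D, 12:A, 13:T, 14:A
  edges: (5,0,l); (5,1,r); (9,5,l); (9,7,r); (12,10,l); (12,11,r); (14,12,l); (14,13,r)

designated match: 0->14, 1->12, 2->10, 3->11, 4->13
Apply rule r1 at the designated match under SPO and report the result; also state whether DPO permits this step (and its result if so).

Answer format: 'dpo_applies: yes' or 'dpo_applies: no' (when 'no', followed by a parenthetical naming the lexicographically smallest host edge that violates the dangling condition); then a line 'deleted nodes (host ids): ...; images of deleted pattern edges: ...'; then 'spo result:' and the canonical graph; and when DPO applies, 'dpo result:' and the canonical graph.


dpo_applies: yes
deleted nodes (host ids): 10, 12; images of deleted pattern edges: (12,10,l); (12,11,r); (14,12,l)
spo result:
nodes: 0:T, 1:O, 5:A, 7:O, 9:A, 11:D, 13:T, 14:A, 15:A
edges: (5,0,l); (5,1,r); (9,5,l); (9,7,r); (14,13,r); (14,15,l); (15,11,l); (15,13,r)
dpo result:
nodes: 0:T, 1:O, 5:A, 7:O, 9:A, 11:D, 13:T, 14:A, 15:A
edges: (5,0,l); (5,1,r); (9,5,l); (9,7,r); (14,13,r); (14,15,l); (15,11,l); (15,13,r)


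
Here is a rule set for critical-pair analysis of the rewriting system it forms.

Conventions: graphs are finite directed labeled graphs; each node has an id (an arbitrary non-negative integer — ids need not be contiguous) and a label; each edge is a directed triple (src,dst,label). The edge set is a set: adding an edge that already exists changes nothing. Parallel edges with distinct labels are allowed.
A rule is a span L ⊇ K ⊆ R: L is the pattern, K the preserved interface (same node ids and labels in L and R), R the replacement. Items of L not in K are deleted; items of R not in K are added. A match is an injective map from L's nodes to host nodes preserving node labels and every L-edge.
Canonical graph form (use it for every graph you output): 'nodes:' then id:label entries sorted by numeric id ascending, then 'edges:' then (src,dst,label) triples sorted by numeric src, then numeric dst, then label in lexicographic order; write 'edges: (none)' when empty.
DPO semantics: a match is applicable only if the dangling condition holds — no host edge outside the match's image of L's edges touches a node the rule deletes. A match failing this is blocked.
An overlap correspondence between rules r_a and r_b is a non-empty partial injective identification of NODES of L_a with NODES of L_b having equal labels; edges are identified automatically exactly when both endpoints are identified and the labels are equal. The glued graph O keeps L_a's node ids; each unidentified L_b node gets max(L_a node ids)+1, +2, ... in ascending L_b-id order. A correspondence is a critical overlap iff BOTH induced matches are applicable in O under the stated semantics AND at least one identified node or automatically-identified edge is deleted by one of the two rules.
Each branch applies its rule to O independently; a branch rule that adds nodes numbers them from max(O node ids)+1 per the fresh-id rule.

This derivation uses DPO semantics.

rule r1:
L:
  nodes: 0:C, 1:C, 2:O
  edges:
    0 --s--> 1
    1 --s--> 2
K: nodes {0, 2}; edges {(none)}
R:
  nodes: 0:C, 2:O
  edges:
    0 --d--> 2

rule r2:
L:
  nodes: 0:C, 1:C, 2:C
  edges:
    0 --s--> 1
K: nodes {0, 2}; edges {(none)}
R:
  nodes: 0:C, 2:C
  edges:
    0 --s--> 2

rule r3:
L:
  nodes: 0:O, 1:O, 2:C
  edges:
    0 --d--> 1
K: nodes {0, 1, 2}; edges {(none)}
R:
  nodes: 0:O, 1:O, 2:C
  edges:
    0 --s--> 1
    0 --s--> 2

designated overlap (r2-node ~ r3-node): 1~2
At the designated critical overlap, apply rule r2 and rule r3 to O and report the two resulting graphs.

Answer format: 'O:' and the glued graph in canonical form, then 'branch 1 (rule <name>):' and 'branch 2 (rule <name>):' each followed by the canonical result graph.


O:
nodes: 0:C, 1:C, 2:C, 3:O, 4:O
edges: (0,1,s); (3,4,d)
branch 1 (rule r2):
nodes: 0:C, 2:C, 3:O, 4:O
edges: (0,2,s); (3,4,d)
branch 2 (rule r3):
nodes: 0:C, 1:C, 2:C, 3:O, 4:O
edges: (0,1,s); (3,1,s); (3,4,s)


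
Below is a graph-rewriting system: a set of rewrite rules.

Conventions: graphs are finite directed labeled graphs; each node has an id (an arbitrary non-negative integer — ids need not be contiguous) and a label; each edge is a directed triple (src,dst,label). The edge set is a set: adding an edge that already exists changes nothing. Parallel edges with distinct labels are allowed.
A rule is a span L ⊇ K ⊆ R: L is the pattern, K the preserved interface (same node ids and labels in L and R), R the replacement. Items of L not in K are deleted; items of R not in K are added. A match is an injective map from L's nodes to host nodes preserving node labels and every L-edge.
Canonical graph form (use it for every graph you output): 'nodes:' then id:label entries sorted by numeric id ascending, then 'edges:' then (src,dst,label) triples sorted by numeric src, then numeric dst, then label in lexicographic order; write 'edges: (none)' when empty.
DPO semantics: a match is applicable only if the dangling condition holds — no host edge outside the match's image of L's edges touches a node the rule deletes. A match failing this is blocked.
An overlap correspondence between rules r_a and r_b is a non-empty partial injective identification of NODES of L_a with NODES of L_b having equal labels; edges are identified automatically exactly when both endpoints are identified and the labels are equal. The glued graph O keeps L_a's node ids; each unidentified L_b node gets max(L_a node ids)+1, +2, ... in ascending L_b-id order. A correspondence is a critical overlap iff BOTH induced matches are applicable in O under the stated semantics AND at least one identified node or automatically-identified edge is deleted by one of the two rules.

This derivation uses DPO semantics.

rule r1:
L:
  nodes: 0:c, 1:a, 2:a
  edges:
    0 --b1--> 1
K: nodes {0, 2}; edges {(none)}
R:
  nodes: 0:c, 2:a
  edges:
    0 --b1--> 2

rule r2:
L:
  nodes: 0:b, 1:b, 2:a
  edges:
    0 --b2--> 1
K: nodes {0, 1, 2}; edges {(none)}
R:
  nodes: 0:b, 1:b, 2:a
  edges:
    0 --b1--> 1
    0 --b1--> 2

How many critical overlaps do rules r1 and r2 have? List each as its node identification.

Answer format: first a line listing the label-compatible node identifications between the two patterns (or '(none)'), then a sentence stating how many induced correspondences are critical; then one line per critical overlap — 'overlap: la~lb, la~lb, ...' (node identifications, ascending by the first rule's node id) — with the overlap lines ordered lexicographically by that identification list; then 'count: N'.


label-compatible node identifications between L(r1) and L(r2): 1~2, 2~2
1 of the induced correspondences is a critical overlap of r1 and r2.
overlap: 1~2
count: 1


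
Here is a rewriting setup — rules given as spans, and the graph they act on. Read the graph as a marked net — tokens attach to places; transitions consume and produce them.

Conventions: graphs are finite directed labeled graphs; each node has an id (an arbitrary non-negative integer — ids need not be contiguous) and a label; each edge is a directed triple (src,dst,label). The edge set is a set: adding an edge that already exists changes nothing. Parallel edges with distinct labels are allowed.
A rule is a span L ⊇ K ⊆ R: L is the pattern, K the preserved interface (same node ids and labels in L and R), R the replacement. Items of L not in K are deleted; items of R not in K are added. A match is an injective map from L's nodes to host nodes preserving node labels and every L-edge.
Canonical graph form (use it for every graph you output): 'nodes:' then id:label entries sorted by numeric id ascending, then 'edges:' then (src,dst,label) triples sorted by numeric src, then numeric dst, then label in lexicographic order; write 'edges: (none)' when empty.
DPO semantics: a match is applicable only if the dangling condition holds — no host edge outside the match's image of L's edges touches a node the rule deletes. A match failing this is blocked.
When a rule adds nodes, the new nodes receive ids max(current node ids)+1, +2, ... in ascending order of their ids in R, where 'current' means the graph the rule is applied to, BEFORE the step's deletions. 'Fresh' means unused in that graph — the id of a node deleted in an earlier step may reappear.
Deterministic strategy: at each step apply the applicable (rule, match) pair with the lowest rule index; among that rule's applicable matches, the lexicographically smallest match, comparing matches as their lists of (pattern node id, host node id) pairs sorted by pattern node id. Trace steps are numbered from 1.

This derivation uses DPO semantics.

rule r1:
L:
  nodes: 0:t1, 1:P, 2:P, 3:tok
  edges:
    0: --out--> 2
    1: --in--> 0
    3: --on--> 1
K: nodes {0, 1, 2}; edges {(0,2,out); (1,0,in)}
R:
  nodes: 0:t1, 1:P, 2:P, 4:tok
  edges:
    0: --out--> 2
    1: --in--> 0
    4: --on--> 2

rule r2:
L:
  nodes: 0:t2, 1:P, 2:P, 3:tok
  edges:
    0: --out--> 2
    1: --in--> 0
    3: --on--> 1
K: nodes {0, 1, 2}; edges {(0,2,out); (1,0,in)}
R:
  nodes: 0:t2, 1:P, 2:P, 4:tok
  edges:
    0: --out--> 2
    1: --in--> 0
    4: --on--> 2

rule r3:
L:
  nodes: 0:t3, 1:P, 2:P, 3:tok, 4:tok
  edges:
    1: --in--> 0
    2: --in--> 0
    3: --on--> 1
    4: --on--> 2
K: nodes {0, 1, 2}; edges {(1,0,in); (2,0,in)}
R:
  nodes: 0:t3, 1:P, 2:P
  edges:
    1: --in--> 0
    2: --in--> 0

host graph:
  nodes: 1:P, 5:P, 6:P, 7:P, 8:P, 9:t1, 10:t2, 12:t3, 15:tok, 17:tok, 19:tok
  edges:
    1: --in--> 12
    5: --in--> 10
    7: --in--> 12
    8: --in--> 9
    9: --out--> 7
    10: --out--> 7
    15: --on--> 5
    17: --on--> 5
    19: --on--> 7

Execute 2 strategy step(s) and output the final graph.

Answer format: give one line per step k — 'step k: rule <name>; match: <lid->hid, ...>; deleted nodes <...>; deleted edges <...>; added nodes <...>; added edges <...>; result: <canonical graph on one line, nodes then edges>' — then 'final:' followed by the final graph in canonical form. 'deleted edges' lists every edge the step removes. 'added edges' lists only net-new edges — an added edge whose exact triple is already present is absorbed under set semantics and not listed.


step 1: rule r2; match: 0->10, 1->5, 2->7, 3->15; deleted nodes 15; deleted edges (15,5,on); added nodes 20; added edges (20,7,on); result: nodes: 1:P, 5:P, 6:P, 7:P, 8:P, 9:t1, 10:t2, 12:t3, 17:tok, 19:tok, 20:tok edges: (1,12,in); (5,10,in); (7,12,in); (8,9,in); (9,7,out); (10,7,out); (17,5,on); (19,7,on); (20,7,on)
step 2: rule r2; match: 0->10, 1->5, 2->7, 3->17; deleted nodes 17; deleted edges (17,5,on); added nodes 21; added edges (21,7,on); result: nodes: 1:P, 5:P, 6:P, 7:P, 8:P, 9:t1, 10:t2, 12:t3, 19:tok, 20:tok, 21:tok edges: (1,12,in); (5,10,in); (7,12,in); (8,9,in); (9,7,out); (10,7,out); (19,7,on); (20,7,on); (21,7,on)
final:
nodes: 1:P, 5:P, 6:P, 7:P, 8:P, 9:t1, 10:t2, 12:t3, 19:tok, 20:tok, 21:tok
edges: (1,12,in); (5,10,in); (7,12,in); (8,9,in); (9,7,out); (10,7,out); (19,7,on); (20,7,on); (21,7,on)


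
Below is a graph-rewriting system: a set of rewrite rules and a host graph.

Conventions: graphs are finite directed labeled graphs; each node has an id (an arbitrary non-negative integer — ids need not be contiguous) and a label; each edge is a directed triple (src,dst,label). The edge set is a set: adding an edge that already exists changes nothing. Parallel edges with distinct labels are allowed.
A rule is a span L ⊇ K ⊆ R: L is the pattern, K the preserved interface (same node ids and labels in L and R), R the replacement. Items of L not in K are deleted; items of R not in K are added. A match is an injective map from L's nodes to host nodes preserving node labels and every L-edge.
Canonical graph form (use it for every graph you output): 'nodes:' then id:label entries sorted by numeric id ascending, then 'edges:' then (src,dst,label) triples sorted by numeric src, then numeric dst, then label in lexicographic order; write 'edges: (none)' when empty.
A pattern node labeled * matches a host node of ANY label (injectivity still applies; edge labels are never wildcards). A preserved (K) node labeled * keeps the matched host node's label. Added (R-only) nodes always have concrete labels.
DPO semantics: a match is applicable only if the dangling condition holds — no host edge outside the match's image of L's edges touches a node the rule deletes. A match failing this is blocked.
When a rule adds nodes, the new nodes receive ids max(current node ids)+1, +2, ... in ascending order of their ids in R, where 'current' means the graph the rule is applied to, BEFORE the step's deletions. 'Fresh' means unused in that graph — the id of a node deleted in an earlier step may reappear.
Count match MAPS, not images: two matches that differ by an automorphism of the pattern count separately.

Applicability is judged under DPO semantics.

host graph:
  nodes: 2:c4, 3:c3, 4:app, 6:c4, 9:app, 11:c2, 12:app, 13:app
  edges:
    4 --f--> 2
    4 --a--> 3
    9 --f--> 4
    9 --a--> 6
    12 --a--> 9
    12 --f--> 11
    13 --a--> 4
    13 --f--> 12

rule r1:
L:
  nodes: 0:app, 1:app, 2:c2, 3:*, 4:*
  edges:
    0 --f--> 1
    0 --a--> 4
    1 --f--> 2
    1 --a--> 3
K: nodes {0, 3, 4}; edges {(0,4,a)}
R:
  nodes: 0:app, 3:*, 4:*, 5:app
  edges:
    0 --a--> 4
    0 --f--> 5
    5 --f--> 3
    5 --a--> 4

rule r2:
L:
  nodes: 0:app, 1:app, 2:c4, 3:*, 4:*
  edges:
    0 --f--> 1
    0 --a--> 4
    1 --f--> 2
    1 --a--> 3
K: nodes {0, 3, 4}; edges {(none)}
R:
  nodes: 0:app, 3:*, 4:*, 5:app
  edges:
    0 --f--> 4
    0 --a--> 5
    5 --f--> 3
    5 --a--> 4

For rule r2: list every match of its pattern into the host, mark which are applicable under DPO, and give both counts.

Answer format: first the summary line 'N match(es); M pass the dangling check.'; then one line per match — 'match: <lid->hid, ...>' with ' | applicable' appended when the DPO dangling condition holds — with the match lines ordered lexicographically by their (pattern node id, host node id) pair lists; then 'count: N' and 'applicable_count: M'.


1 match(es); 0 pass the dangling check.
match: 0->9, 1->4, 2->2, 3->3, 4->6
count: 1
applicable_count: 0
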